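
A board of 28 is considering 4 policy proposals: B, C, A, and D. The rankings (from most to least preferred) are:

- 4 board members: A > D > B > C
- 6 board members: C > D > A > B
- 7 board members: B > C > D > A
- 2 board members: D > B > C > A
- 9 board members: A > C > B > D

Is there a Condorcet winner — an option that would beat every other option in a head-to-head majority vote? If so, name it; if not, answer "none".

C

C vs B: 15–13 for C.
C vs A: 15–13 for C.
C vs D: 22–6 for C.
C beats every other option head-to-head.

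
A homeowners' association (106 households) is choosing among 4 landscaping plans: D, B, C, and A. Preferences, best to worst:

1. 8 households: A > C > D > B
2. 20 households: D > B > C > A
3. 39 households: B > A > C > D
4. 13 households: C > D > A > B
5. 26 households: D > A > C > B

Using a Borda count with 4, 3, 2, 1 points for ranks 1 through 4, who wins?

D

D: 8·2 + 20·4 + 39·1 + 13·3 + 26·4 = 278
B: 8·1 + 20·3 + 39·4 + 13·1 + 26·1 = 263
C: 8·3 + 20·2 + 39·2 + 13·4 + 26·2 = 246
A: 8·4 + 20·1 + 39·3 + 13·2 + 26·3 = 273
D has the highest Borda score (278).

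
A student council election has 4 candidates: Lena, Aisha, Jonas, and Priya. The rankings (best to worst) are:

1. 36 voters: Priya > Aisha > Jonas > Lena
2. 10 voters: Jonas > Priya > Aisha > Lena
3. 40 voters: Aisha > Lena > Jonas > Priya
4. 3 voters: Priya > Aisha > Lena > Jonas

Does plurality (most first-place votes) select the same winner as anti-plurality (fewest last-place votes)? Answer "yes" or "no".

Plurality — first-place votes: Lena 0, Aisha 40, Jonas 10, Priya 39. Winner: Aisha.
Anti-plurality — last-place votes: Lena 46, Aisha 0, Jonas 3, Priya 40. Winner: Aisha.
The two methods agree.

yes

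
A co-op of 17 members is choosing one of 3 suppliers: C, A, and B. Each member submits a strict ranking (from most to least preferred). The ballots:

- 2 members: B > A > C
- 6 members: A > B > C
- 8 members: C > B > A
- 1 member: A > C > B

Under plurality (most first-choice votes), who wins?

First-place votes: C 8, A 7, B 2.
C has the most first-place votes.

C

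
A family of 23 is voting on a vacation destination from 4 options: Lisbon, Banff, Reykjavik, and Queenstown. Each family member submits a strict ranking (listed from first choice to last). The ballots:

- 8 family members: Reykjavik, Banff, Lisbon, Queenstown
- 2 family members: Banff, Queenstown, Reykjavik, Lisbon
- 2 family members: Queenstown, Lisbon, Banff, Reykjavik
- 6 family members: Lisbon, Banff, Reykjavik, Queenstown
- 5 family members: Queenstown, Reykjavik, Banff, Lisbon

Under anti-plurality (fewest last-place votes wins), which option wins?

Banff

Last-place votes: Lisbon 7, Banff 0, Reykjavik 2, Queenstown 14.
Banff is ranked last by the fewest voters, so Banff wins.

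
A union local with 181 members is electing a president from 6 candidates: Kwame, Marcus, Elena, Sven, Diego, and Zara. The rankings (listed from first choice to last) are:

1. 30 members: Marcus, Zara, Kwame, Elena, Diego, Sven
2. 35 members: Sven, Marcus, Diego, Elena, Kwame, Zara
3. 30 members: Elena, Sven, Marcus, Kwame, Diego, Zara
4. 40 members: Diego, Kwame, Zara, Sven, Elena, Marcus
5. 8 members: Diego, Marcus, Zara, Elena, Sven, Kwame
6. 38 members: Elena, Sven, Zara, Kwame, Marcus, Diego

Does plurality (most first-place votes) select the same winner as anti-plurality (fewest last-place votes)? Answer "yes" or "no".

Plurality — first-place votes: Kwame 0, Marcus 30, Elena 68, Sven 35, Diego 48, Zara 0. Winner: Elena.
Anti-plurality — last-place votes: Kwame 8, Marcus 40, Elena 0, Sven 30, Diego 38, Zara 65. Winner: Elena.
The two methods agree.

yes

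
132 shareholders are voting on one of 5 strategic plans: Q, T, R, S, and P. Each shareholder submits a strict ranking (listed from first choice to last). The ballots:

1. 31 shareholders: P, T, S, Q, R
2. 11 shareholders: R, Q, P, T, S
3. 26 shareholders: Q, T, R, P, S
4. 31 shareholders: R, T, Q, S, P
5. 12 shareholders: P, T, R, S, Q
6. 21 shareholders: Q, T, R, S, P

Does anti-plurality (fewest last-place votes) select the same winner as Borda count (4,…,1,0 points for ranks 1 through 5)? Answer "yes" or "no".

yes

Anti-plurality — last-place votes: Q 12, T 0, R 31, S 37, P 52. Winner: T.
Borda — scores: Q 314, T 374, R 286, S 126, P 220. Winner: T.
The two methods agree.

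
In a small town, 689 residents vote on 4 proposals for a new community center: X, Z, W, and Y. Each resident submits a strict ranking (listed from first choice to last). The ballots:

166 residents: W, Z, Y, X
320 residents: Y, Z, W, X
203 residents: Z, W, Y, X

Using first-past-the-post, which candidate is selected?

Y

First-place votes: X 0, Z 203, W 166, Y 320.
Y has the most first-place votes.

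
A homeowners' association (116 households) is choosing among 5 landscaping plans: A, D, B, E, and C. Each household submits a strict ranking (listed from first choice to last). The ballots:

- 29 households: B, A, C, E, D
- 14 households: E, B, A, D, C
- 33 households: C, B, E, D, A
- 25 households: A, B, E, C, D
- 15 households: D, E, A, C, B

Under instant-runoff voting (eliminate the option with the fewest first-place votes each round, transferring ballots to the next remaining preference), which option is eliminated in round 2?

D

Round 1: A 25, D 15, B 29, E 14, C 33. Eliminate E.
Round 2: A 25, D 15, B 43, C 33. Eliminate D.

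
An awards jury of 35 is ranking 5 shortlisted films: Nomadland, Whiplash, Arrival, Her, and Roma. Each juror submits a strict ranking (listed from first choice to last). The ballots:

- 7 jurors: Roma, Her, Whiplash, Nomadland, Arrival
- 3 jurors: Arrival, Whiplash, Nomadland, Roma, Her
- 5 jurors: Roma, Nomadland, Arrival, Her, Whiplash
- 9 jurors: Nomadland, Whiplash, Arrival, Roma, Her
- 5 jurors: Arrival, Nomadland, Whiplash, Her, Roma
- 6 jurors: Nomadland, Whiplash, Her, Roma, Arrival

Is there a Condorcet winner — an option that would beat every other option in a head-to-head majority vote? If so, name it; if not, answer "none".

Nomadland vs Whiplash: 25–10 for Nomadland.
Nomadland vs Arrival: 27–8 for Nomadland.
Nomadland vs Her: 28–7 for Nomadland.
Nomadland vs Roma: 23–12 for Nomadland.
Nomadland beats every other option head-to-head.

Nomadland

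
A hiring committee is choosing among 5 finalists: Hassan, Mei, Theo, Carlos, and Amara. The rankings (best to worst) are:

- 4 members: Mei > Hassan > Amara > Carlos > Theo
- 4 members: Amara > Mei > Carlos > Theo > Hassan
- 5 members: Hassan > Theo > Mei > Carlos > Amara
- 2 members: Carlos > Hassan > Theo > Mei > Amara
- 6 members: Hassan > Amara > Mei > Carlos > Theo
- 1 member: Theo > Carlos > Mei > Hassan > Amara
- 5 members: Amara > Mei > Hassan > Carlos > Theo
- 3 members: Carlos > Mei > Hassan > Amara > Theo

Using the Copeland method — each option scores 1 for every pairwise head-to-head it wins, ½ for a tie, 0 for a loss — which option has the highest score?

Hassan: beats Theo, Carlos, and Amara; loses to Mei → score 3.
Mei: beats Hassan, Theo, and Carlos; ties Amara → score 3.5.
Theo: loses to Hassan, Mei, Carlos, and Amara → score 0.
Carlos: beats Theo; loses to Hassan, Mei, and Amara → score 1.
Amara: beats Theo and Carlos; ties Mei; loses to Hassan → score 2.5.
Mei has the best pairwise record.

Mei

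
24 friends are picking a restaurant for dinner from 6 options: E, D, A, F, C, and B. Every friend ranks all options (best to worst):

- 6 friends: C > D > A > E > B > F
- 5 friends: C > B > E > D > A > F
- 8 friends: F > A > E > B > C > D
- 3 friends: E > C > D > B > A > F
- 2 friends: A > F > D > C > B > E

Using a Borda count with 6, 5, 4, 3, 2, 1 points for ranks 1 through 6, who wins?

C

E: 6·3 + 5·4 + 8·4 + 3·6 + 2·1 = 90
D: 6·5 + 5·3 + 8·1 + 3·4 + 2·4 = 73
A: 6·4 + 5·2 + 8·5 + 3·2 + 2·6 = 92
F: 6·1 + 5·1 + 8·6 + 3·1 + 2·5 = 72
C: 6·6 + 5·6 + 8·2 + 3·5 + 2·3 = 103
B: 6·2 + 5·5 + 8·3 + 3·3 + 2·2 = 74
C has the highest Borda score (103).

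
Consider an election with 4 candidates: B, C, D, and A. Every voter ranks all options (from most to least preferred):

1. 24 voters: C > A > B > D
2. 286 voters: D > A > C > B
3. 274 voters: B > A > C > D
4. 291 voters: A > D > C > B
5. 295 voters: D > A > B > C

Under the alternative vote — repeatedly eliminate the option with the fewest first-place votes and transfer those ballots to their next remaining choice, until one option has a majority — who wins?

Round 1: B 274, C 24, D 581, A 291. Eliminate C.
Round 2: B 274, D 581, A 315. Eliminate B.
Round 3: D 581, A 589. A has a majority.

A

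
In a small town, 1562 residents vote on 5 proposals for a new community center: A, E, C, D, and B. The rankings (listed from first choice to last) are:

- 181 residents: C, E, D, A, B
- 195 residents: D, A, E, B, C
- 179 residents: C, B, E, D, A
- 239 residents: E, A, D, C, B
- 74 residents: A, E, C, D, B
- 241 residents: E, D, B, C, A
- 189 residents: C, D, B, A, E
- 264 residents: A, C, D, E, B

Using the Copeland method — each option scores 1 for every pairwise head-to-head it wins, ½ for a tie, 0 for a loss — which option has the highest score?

A: beats B; loses to E, C, and D → score 1.
E: beats A, D, and B; loses to C → score 3.
C: beats A, E, D, and B → score 4.
D: beats A and B; loses to E and C → score 2.
B: loses to A, E, C, and D → score 0.
C has the best pairwise record.

C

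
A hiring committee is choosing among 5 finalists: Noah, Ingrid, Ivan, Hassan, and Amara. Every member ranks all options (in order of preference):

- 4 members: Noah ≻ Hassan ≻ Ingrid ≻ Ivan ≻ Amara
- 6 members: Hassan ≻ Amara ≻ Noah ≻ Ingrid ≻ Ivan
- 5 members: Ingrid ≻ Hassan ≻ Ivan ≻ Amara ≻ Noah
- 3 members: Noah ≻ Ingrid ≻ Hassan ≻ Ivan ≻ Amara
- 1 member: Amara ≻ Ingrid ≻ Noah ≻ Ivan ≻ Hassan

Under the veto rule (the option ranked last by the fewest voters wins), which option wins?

Last-place votes: Noah 5, Ingrid 0, Ivan 6, Hassan 1, Amara 7.
Ingrid is ranked last by the fewest voters, so Ingrid wins.

Ingrid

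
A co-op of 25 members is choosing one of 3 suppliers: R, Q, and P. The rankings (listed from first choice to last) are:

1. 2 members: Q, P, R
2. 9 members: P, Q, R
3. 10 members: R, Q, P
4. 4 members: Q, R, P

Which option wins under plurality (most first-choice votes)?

First-place votes: R 10, Q 6, P 9.
R has the most first-place votes.

R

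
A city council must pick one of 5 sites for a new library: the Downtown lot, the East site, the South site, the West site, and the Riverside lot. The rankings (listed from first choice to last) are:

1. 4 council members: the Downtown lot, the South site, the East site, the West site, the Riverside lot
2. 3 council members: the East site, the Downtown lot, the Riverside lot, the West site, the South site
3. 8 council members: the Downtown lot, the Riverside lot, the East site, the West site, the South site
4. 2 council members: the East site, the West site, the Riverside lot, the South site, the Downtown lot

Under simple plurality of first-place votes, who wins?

First-place votes: the Downtown lot 12, the East site 5, the South site 0, the West site 0, the Riverside lot 0.
the Downtown lot has the most first-place votes.

the Downtown lot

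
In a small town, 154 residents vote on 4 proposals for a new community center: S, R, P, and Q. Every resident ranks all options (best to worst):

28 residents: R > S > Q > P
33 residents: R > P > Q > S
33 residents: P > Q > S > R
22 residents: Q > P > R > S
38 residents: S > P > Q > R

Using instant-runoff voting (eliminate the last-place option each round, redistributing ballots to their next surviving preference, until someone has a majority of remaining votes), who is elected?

P

Round 1: S 38, R 61, P 33, Q 22. Eliminate Q.
Round 2: S 38, R 61, P 55. Eliminate S.
Round 3: R 61, P 93. P has a majority.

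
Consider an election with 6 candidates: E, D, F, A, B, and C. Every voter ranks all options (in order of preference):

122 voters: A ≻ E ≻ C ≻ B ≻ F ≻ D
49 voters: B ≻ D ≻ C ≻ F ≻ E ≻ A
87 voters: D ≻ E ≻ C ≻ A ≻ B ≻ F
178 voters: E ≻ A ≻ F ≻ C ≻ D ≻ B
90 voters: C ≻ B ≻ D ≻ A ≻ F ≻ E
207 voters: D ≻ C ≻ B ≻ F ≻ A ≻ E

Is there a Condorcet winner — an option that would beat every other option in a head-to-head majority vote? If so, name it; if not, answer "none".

Checking pairwise contests:
D beats E 433–300.
C beats D 390–343.
E beats F 387–346.
D beats A 433–300.
E beats B 387–346.
E beats C 387–346.
Every option loses at least one head-to-head, so there is no Condorcet winner.

none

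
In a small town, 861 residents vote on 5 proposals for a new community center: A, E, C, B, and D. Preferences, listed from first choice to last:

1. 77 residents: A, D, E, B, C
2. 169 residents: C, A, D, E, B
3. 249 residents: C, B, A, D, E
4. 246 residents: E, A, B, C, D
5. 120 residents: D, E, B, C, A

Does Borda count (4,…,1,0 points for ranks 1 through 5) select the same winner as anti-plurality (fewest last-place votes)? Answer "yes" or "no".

Borda — scores: A 2051, E 1667, C 2038, B 1556, D 1298. Winner: A.
Anti-plurality — last-place votes: A 120, E 249, C 77, B 169, D 246. Winner: C.
The two methods disagree.

no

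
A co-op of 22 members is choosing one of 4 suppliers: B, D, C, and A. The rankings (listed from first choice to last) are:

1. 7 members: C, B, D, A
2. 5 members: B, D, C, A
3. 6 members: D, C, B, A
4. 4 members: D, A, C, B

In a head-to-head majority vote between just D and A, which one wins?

Voters preferring D to A: 22; preferring A to D: 0.
D wins the head-to-head.

D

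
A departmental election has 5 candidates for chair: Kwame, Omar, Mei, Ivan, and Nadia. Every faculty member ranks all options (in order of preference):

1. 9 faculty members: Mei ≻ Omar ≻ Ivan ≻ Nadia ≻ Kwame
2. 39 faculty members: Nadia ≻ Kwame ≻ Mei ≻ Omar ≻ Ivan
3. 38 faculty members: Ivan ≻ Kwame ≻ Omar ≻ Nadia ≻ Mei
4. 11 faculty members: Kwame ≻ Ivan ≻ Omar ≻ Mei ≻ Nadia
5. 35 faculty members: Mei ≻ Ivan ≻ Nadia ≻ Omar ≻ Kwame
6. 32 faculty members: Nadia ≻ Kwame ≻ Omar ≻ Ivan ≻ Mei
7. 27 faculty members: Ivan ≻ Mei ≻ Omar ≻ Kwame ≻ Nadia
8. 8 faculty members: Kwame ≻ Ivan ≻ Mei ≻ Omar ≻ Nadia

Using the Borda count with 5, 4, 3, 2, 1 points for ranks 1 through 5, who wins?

Ivan

Kwame: 9·1 + 39·4 + 38·4 + 11·5 + 35·1 + 32·4 + 27·2 + 8·5 = 629
Omar: 9·4 + 39·2 + 38·3 + 11·3 + 35·2 + 32·3 + 27·3 + 8·2 = 524
Mei: 9·5 + 39·3 + 38·1 + 11·2 + 35·5 + 32·1 + 27·4 + 8·3 = 561
Ivan: 9·3 + 39·1 + 38·5 + 11·4 + 35·4 + 32·2 + 27·5 + 8·4 = 671
Nadia: 9·2 + 39·5 + 38·2 + 11·1 + 35·3 + 32·5 + 27·1 + 8·1 = 600
Ivan has the highest Borda score (671).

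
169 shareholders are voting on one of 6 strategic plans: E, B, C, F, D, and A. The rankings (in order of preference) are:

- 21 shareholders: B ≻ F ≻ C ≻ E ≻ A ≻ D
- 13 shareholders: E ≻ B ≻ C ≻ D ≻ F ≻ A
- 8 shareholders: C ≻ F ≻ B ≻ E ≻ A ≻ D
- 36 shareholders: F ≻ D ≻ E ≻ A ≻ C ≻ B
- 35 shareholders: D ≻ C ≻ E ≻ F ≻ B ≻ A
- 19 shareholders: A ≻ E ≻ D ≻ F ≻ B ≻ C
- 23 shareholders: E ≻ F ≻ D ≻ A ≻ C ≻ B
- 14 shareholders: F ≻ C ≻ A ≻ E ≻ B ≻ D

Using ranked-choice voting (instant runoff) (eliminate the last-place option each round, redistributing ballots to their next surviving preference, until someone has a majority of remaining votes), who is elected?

Round 1: E 36, B 21, C 8, F 50, D 35, A 19. Eliminate C.
Round 2: E 36, B 21, F 58, D 35, A 19. Eliminate A.
Round 3: E 55, B 21, F 58, D 35. Eliminate B.
Round 4: E 55, F 79, D 35. Eliminate D.
Round 5: E 90, F 79. E has a majority.

E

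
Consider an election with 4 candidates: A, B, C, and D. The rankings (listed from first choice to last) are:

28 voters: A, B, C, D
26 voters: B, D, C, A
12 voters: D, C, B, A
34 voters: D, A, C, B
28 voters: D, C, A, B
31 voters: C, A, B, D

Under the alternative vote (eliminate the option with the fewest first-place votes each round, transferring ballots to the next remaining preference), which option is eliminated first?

Round 1: A 28, B 26, C 31, D 74. Eliminate B.

B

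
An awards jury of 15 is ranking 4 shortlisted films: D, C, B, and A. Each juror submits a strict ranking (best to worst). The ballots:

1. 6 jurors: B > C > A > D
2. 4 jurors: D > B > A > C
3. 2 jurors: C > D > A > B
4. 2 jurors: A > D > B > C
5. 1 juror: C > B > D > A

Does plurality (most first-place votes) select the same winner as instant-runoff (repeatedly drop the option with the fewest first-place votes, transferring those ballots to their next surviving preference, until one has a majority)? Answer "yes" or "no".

Plurality — first-place votes: D 4, C 3, B 6, A 2. Winner: B.
Instant-runoff — R1 D 4, C 3, B 6, A 2 (A out); R2 D 6, C 3, B 6 (C out); R3 D 8, B 7 (D winner). Winner: D.
The two methods disagree.

no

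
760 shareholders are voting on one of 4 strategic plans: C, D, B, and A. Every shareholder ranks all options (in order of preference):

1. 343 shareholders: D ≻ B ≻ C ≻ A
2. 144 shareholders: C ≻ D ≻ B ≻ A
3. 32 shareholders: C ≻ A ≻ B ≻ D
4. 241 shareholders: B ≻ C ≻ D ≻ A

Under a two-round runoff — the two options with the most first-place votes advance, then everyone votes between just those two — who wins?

Round 1 first-place votes: C 176, D 343, B 241, A 0.
D and B advance.
Runoff: D is preferred to B by 487 voters; B by 273.
D wins the runoff.

D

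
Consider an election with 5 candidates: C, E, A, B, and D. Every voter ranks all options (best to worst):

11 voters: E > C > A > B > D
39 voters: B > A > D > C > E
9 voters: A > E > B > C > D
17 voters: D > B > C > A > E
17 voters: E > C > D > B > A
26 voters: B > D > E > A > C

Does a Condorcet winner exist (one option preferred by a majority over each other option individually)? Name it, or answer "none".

B

B vs C: 91–28 for B.
B vs E: 82–37 for B.
B vs A: 99–20 for B.
B vs D: 85–34 for B.
B beats every other option head-to-head.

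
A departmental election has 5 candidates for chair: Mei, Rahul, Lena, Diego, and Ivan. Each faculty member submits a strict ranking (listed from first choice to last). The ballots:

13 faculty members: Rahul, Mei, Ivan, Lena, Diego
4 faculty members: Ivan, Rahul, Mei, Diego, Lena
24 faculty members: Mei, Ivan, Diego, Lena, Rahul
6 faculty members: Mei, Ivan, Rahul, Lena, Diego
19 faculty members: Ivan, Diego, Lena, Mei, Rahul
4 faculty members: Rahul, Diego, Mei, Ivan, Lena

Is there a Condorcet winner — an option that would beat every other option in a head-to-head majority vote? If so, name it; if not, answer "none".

Mei vs Rahul: 49–21 for Mei.
Mei vs Lena: 51–19 for Mei.
Mei vs Diego: 47–23 for Mei.
Mei vs Ivan: 47–23 for Mei.
Mei beats every other option head-to-head.

Mei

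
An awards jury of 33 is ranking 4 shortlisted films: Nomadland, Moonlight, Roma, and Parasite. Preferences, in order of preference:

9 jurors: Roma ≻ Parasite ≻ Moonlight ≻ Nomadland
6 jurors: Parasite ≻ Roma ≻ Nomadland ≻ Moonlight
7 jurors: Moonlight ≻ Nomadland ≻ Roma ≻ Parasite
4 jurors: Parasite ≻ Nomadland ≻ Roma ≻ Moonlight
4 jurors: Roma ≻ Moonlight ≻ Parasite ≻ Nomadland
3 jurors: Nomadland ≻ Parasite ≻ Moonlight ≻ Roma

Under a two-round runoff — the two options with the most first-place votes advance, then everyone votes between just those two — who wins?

Round 1 first-place votes: Nomadland 3, Moonlight 7, Roma 13, Parasite 10.
Roma and Parasite advance.
Runoff: Roma is preferred to Parasite by 20 voters; Parasite by 13.
Roma wins the runoff.

Roma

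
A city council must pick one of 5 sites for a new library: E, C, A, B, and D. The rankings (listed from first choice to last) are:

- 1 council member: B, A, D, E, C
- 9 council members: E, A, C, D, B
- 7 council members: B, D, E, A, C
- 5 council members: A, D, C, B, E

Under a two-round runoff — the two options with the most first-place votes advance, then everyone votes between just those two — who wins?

Round 1 first-place votes: E 9, C 0, A 5, B 8, D 0.
E and B advance.
Runoff: E is preferred to B by 9 voters; B by 13.
B wins the runoff.

B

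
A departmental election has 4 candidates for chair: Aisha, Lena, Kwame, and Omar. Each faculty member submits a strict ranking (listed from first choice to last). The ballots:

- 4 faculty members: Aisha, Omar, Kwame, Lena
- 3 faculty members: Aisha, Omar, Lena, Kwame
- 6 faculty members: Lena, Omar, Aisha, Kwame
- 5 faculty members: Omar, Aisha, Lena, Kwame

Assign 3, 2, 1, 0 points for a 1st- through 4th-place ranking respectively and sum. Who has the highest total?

Omar

Aisha: 4·3 + 3·3 + 6·1 + 5·2 = 37
Lena: 4·0 + 3·1 + 6·3 + 5·1 = 26
Kwame: 4·1 + 3·0 + 6·0 + 5·0 = 4
Omar: 4·2 + 3·2 + 6·2 + 5·3 = 41
Omar has the highest Borda score (41).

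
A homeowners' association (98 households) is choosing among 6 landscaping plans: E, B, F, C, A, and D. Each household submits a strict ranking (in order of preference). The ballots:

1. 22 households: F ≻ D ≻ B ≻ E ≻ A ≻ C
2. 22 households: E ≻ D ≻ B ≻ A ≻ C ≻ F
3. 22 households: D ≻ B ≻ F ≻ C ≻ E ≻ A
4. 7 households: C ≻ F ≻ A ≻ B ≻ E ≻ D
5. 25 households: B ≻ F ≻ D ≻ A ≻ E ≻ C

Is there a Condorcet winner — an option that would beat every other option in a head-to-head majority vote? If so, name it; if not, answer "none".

none

Checking pairwise contests:
B beats E 76–22.
D beats B 66–32.
B beats F 69–29.
E beats C 69–29.
E beats A 66–32.
F beats D 54–44.
Every option loses at least one head-to-head, so there is no Condorcet winner.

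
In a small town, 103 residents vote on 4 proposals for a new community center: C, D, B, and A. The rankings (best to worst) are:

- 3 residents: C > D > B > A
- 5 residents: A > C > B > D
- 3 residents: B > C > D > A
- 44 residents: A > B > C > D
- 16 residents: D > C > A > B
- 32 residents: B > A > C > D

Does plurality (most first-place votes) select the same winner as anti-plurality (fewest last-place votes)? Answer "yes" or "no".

no

Plurality — first-place votes: C 3, D 16, B 35, A 49. Winner: A.
Anti-plurality — last-place votes: C 0, D 81, B 16, A 6. Winner: C.
The two methods disagree.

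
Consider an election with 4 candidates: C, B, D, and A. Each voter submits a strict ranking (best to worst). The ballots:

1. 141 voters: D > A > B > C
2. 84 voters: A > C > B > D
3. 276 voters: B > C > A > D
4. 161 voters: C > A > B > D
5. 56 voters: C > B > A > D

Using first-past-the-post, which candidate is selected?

B

First-place votes: C 217, B 276, D 141, A 84.
B has the most first-place votes.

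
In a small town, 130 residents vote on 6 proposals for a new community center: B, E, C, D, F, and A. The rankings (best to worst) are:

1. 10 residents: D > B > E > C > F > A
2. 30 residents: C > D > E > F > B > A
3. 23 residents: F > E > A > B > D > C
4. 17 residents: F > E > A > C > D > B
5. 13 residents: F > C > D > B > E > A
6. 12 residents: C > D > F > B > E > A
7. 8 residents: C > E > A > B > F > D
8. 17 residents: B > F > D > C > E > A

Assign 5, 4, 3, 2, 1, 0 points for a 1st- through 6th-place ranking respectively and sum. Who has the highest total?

B: 10·4 + 30·1 + 23·2 + 17·0 + 13·2 + 12·2 + 8·2 + 17·5 = 267
E: 10·3 + 30·3 + 23·4 + 17·4 + 13·1 + 12·1 + 8·4 + 17·1 = 354
C: 10·2 + 30·5 + 23·0 + 17·2 + 13·4 + 12·5 + 8·5 + 17·2 = 390
D: 10·5 + 30·4 + 23·1 + 17·1 + 13·3 + 12·4 + 8·0 + 17·3 = 348
F: 10·1 + 30·2 + 23·5 + 17·5 + 13·5 + 12·3 + 8·1 + 17·4 = 447
A: 10·0 + 30·0 + 23·3 + 17·3 + 13·0 + 12·0 + 8·3 + 17·0 = 144
F has the highest Borda score (447).

F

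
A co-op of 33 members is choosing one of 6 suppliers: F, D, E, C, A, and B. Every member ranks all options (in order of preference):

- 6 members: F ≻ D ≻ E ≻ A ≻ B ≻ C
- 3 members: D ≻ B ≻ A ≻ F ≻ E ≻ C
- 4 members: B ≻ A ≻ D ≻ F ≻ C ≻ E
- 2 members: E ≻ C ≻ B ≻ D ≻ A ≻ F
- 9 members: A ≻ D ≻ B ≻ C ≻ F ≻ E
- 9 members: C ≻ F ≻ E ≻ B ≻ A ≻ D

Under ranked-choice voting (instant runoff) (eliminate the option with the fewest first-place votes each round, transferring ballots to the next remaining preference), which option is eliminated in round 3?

F

Round 1: F 6, D 3, E 2, C 9, A 9, B 4. Eliminate E.
Round 2: F 6, D 3, C 11, A 9, B 4. Eliminate D.
Round 3: F 6, C 11, A 9, B 7. Eliminate F.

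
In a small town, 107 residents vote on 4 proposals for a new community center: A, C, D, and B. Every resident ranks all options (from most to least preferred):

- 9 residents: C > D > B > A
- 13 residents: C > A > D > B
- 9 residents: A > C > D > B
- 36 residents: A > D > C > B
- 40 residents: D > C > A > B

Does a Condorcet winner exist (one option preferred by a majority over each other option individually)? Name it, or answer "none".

Checking pairwise contests:
C beats A 62–45.
D beats C 76–31.
A beats D 58–49.
A beats B 98–9.
Every option loses at least one head-to-head, so there is no Condorcet winner.

none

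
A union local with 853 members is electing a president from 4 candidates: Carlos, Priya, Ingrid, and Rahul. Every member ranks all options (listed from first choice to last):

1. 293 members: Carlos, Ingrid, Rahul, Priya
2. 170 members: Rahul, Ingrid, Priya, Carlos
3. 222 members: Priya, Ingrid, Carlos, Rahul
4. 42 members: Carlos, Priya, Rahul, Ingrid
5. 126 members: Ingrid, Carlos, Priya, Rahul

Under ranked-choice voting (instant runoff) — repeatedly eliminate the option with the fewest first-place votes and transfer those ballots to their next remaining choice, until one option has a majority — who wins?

Carlos

Round 1: Carlos 335, Priya 222, Ingrid 126, Rahul 170. Eliminate Ingrid.
Round 2: Carlos 461, Priya 222, Rahul 170. Carlos has a majority.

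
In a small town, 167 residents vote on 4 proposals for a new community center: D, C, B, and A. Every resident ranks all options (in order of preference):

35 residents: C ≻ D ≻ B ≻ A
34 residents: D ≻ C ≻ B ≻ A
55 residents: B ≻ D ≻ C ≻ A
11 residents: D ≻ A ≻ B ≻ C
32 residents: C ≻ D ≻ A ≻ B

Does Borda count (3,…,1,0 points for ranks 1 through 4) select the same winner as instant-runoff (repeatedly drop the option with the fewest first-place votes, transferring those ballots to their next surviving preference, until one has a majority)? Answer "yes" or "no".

Borda — scores: D 379, C 324, B 245, A 54. Winner: D.
Instant-runoff — R1 D 45, C 67, B 55, A 0 (A out); R2 D 45, C 67, B 55 (D out); R3 C 101, B 66 (C winner). Winner: C.
The two methods disagree.

no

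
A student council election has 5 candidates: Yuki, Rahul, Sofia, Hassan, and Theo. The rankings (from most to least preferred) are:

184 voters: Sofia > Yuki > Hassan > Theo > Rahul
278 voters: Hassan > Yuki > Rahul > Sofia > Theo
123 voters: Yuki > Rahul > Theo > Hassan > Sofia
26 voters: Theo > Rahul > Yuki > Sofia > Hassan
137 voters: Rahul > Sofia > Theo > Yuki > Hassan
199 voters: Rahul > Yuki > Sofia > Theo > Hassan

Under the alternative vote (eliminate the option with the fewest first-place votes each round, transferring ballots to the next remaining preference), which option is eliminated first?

Round 1: Yuki 123, Rahul 336, Sofia 184, Hassan 278, Theo 26. Eliminate Theo.

Theo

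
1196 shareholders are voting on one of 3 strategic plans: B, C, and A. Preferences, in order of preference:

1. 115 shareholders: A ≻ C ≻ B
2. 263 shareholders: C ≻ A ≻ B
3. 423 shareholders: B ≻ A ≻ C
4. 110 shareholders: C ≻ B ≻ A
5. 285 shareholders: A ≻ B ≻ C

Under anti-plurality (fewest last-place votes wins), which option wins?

A

Last-place votes: B 378, C 708, A 110.
A is ranked last by the fewest voters, so A wins.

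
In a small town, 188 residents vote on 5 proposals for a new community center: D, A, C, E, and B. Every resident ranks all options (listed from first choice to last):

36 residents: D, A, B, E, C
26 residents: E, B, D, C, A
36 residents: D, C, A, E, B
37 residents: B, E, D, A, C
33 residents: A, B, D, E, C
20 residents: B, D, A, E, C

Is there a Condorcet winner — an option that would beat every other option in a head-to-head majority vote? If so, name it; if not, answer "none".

Checking pairwise contests:
B beats D 116–72.
D beats A 155–33.
D beats C 188–0.
D beats E 125–63.
A beats B 105–83.
Every option loses at least one head-to-head, so there is no Condorcet winner.

none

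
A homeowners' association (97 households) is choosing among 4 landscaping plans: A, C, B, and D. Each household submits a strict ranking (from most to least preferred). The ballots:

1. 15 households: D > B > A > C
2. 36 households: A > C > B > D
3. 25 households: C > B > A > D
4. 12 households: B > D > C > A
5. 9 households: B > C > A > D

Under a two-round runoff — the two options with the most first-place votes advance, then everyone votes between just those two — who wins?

A

Round 1 first-place votes: A 36, C 25, B 21, D 15.
A and C advance.
Runoff: A is preferred to C by 51 voters; C by 46.
A wins the runoff.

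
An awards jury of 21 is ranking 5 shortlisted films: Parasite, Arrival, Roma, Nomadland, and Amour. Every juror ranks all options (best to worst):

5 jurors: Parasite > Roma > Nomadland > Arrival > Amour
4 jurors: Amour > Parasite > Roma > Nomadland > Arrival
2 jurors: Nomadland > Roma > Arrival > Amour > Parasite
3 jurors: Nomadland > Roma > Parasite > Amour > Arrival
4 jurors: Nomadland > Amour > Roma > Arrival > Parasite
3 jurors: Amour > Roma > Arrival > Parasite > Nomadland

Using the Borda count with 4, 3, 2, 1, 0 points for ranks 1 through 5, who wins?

Roma

Parasite: 5·4 + 4·3 + 2·0 + 3·2 + 4·0 + 3·1 = 41
Arrival: 5·1 + 4·0 + 2·2 + 3·0 + 4·1 + 3·2 = 19
Roma: 5·3 + 4·2 + 2·3 + 3·3 + 4·2 + 3·3 = 55
Nomadland: 5·2 + 4·1 + 2·4 + 3·4 + 4·4 + 3·0 = 50
Amour: 5·0 + 4·4 + 2·1 + 3·1 + 4·3 + 3·4 = 45
Roma has the highest Borda score (55).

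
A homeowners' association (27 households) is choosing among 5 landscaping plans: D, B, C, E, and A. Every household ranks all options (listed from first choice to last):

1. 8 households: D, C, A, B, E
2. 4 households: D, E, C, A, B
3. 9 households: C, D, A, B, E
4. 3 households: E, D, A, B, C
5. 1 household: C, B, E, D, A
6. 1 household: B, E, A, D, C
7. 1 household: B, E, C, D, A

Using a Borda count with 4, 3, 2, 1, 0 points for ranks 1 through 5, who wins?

D

D: 8·4 + 4·4 + 9·3 + 3·3 + 1·1 + 1·1 + 1·1 = 87
B: 8·1 + 4·0 + 9·1 + 3·1 + 1·3 + 1·4 + 1·4 = 31
C: 8·3 + 4·2 + 9·4 + 3·0 + 1·4 + 1·0 + 1·2 = 74
E: 8·0 + 4·3 + 9·0 + 3·4 + 1·2 + 1·3 + 1·3 = 32
A: 8·2 + 4·1 + 9·2 + 3·2 + 1·0 + 1·2 + 1·0 = 46
D has the highest Borda score (87).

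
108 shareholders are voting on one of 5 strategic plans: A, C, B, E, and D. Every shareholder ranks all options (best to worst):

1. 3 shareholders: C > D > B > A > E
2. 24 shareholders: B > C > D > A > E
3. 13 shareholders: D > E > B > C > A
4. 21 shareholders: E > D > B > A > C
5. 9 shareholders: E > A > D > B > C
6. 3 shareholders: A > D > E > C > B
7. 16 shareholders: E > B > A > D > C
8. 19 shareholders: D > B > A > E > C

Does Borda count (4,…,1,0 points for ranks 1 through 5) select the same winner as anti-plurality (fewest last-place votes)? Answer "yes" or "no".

yes

Borda — scores: A 157, C 100, B 284, E 248, D 291. Winner: D.
Anti-plurality — last-place votes: A 13, C 65, B 3, E 27, D 0. Winner: D.
The two methods agree.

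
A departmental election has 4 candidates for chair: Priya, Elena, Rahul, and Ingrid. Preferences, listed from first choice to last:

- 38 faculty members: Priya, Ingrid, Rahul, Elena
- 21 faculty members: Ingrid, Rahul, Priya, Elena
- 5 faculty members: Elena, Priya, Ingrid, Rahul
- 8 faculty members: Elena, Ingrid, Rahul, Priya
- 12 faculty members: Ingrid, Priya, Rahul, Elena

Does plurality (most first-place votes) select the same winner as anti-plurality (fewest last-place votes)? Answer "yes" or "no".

Plurality — first-place votes: Priya 38, Elena 13, Rahul 0, Ingrid 33. Winner: Priya.
Anti-plurality — last-place votes: Priya 8, Elena 71, Rahul 5, Ingrid 0. Winner: Ingrid.
The two methods disagree.

no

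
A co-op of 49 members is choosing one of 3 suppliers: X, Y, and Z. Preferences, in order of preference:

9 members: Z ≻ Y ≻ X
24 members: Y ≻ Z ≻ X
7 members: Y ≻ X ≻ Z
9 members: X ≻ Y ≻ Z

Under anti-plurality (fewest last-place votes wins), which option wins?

Y

Last-place votes: X 33, Y 0, Z 16.
Y is ranked last by the fewest voters, so Y wins.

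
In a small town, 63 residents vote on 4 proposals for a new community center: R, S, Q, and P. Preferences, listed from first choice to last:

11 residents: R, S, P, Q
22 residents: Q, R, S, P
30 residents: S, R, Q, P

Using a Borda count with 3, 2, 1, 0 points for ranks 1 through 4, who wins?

R

R: 11·3 + 22·2 + 30·2 = 137
S: 11·2 + 22·1 + 30·3 = 134
Q: 11·0 + 22·3 + 30·1 = 96
P: 11·1 + 22·0 + 30·0 = 11
R has the highest Borda score (137).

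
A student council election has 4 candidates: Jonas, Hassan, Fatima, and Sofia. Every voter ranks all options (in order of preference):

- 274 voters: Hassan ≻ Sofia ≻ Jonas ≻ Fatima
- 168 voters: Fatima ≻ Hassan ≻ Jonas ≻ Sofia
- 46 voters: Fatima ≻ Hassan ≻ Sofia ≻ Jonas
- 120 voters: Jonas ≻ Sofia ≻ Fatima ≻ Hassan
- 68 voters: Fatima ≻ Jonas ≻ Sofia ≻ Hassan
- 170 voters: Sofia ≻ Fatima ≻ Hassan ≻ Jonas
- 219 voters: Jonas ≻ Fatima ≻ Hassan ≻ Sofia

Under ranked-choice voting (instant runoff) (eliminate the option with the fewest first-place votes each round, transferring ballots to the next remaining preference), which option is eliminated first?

Round 1: Jonas 339, Hassan 274, Fatima 282, Sofia 170. Eliminate Sofia.

Sofia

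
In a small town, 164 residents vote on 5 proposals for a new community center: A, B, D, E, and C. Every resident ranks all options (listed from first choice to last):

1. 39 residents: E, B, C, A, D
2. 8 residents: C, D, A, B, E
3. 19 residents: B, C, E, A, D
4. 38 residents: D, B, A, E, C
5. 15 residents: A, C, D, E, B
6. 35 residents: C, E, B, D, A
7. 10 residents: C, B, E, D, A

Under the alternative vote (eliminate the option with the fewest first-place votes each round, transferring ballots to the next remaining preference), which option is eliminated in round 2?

Round 1: A 15, B 19, D 38, E 39, C 53. Eliminate A.
Round 2: B 19, D 38, E 39, C 68. Eliminate B.

B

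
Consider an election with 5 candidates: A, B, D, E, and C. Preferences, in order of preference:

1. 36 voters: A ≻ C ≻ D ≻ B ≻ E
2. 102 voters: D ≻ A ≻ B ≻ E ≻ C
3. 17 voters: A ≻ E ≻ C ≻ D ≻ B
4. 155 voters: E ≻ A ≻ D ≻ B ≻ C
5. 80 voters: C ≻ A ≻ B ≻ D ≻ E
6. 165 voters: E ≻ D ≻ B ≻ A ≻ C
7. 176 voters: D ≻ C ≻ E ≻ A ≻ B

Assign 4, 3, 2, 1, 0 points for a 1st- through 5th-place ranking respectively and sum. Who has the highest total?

A: 36·4 + 102·3 + 17·4 + 155·3 + 80·3 + 165·1 + 176·1 = 1564
B: 36·1 + 102·2 + 17·0 + 155·1 + 80·2 + 165·2 + 176·0 = 885
D: 36·2 + 102·4 + 17·1 + 155·2 + 80·1 + 165·3 + 176·4 = 2086
E: 36·0 + 102·1 + 17·3 + 155·4 + 80·0 + 165·4 + 176·2 = 1785
C: 36·3 + 102·0 + 17·2 + 155·0 + 80·4 + 165·0 + 176·3 = 990
D has the highest Borda score (2086).

D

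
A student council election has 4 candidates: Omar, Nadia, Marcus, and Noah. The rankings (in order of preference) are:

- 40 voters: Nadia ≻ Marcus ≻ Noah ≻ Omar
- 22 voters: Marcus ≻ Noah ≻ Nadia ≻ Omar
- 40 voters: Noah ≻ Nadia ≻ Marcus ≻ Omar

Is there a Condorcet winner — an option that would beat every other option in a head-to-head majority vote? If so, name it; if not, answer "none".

Checking pairwise contests:
Nadia beats Omar 102–0.
Noah beats Nadia 62–40.
Nadia beats Marcus 80–22.
Marcus beats Noah 62–40.
Every option loses at least one head-to-head, so there is no Condorcet winner.

none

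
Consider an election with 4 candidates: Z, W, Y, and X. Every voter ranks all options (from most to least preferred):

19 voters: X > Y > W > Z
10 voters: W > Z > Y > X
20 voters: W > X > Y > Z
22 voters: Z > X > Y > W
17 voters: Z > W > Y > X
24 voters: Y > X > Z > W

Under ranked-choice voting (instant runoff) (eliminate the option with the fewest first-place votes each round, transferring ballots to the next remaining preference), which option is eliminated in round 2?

W

Round 1: Z 39, W 30, Y 24, X 19. Eliminate X.
Round 2: Z 39, W 30, Y 43. Eliminate W.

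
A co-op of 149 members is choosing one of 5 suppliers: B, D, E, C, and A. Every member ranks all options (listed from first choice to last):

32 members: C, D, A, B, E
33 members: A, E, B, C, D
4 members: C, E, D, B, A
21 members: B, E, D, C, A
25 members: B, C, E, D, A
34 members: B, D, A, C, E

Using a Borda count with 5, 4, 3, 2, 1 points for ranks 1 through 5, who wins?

B

B: 32·2 + 33·3 + 4·2 + 21·5 + 25·5 + 34·5 = 571
D: 32·4 + 33·1 + 4·3 + 21·3 + 25·2 + 34·4 = 422
E: 32·1 + 33·4 + 4·4 + 21·4 + 25·3 + 34·1 = 373
C: 32·5 + 33·2 + 4·5 + 21·2 + 25·4 + 34·2 = 456
A: 32·3 + 33·5 + 4·1 + 21·1 + 25·1 + 34·3 = 413
B has the highest Borda score (571).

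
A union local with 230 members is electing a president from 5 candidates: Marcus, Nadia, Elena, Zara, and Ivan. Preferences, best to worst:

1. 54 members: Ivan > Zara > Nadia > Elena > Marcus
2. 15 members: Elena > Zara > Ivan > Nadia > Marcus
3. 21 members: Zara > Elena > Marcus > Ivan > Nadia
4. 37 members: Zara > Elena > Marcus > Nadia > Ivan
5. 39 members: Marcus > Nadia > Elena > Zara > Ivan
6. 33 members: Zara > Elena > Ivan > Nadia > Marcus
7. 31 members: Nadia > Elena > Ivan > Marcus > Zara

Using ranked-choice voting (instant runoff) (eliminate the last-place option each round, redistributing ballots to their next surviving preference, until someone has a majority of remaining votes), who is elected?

Round 1: Marcus 39, Nadia 31, Elena 15, Zara 91, Ivan 54. Eliminate Elena.
Round 2: Marcus 39, Nadia 31, Zara 106, Ivan 54. Eliminate Nadia.
Round 3: Marcus 39, Zara 106, Ivan 85. Eliminate Marcus.
Round 4: Zara 145, Ivan 85. Zara has a majority.

Zara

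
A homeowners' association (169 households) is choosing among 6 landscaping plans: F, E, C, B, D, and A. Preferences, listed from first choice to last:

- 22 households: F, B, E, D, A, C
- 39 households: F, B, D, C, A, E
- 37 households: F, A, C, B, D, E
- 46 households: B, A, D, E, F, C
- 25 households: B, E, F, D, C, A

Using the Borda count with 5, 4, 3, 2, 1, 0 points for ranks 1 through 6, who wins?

F: 22·5 + 39·5 + 37·5 + 46·1 + 25·3 = 611
E: 22·3 + 39·0 + 37·0 + 46·2 + 25·4 = 258
C: 22·0 + 39·2 + 37·3 + 46·0 + 25·1 = 214
B: 22·4 + 39·4 + 37·2 + 46·5 + 25·5 = 673
D: 22·2 + 39·3 + 37·1 + 46·3 + 25·2 = 386
A: 22·1 + 39·1 + 37·4 + 46·4 + 25·0 = 393
B has the highest Borda score (673).

B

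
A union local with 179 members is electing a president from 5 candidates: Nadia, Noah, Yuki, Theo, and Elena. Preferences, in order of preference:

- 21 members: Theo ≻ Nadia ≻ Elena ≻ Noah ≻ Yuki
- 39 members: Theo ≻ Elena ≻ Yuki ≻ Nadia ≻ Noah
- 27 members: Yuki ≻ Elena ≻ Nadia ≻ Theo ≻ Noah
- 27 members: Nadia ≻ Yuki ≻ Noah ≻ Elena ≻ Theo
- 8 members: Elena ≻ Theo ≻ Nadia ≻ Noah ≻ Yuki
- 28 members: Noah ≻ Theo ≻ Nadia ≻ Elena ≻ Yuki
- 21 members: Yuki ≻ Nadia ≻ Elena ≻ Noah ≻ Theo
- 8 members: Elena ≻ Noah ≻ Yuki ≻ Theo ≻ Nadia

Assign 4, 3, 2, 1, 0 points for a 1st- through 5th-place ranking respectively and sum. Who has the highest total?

Nadia: 21·3 + 39·1 + 27·2 + 27·4 + 8·2 + 28·2 + 21·3 + 8·0 = 399
Noah: 21·1 + 39·0 + 27·0 + 27·2 + 8·1 + 28·4 + 21·1 + 8·3 = 240
Yuki: 21·0 + 39·2 + 27·4 + 27·3 + 8·0 + 28·0 + 21·4 + 8·2 = 367
Theo: 21·4 + 39·4 + 27·1 + 27·0 + 8·3 + 28·3 + 21·0 + 8·1 = 383
Elena: 21·2 + 39·3 + 27·3 + 27·1 + 8·4 + 28·1 + 21·2 + 8·4 = 401
Elena has the highest Borda score (401).

Elena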